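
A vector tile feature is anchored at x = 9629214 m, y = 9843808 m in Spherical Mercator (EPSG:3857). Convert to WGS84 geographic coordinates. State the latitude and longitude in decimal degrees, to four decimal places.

lat 65.8790°, lon 86.5007°

R = 6378137 m. λ = x/R = 86.50070110°.
φ = 2·arctan(exp(y/R)) − 90° = 2·arctan(4.68032) − 90° = 65.87900091°.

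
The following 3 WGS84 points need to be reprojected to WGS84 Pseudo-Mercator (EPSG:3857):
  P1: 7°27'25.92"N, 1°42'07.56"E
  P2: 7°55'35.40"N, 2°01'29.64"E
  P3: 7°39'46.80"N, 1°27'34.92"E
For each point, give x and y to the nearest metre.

Web Mercator: x = R·λ, y = R·ln tan(π/4+φ/2), R = 6378137 m.
P1 (7.4572°, 1.7021°) → (189476.905, 832485.382) m.
P2 (7.9265°, 2.0249°) → (225410.837, 885202.102) m.
P3 (7.6630°, 1.4597°) → (162493.061, 855595.835) m.

P1: x 189477 m, y 832485 m; P2: x 225411 m, y 885202 m; P3: x 162493 m, y 855596 m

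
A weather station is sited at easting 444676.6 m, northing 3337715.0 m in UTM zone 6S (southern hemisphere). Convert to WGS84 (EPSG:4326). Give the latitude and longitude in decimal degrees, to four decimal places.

Zone 6S: λ₀ = -147°, k₀ = 0.9996, false easting 500000 m, false northing 10000000 m.
Meridian distance M = (N − FN)/k₀ = -6664951.0 m.
Inverse transverse Mercator on WGS84 gives φ = -60.09390006°, λ = -147.99470069°.

lat -60.0939°, lon -147.9947°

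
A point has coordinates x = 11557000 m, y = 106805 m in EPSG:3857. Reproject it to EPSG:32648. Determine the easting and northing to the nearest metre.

E 368515 m, N 106065 m

Web Mercator inverse (R = 6378137 m) → φ = 0.95940080°, λ = 103.81829739°.
UTM 48N forward: E = 368515.016 m, N = 106065.420 m.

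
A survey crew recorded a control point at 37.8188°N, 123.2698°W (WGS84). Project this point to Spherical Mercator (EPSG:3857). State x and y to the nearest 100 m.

Web Mercator is spherical with R = a = 6378137 m.
x = R·λ = 6378137 × -2.151463878 = -13722331.366 m.
y = R·ln tan(π/4 + φ/2) = 6378137 × 0.713979624 = 4553859.859 m.

x -13722300 m, y 4553900 m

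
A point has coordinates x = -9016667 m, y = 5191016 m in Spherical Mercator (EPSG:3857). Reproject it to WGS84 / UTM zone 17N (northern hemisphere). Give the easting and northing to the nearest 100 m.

E 500200 m, N 4672000 m

Web Mercator inverse (R = 6378137 m) → φ = 42.20020154°, λ = -80.99809778°.
UTM 17N forward: E = 500157.043 m, N = 4672004.763 m.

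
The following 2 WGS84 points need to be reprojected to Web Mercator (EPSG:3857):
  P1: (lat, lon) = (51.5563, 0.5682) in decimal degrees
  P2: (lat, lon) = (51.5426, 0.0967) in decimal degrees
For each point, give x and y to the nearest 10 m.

Web Mercator: x = R·λ, y = R·ln tan(π/4+φ/2), R = 6378137 m.
P1 (51.5563°, 0.5682°) → (63251.735, 6720293.003) m.
P2 (51.5426°, 0.0967°) → (10764.595, 6717840.476) m.

P1: x 63250 m, y 6720290 m; P2: x 10760 m, y 6717840 m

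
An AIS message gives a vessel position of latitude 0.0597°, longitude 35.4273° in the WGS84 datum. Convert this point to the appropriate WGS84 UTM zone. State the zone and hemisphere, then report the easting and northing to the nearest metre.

Zone 36N: E 770179 m, N 6605 m

Longitude 35.4273° lies in the 6° band [30°, 36°), giving zone 36; latitude is north of the equator, so 36N.
Zone 36 central meridian λ₀ = 6×36 − 183 = 33°; Δλ = +2.4273°.
Transverse Mercator on WGS84 with k₀ = 0.9996 gives E = 770178.946 m, N = 6604.610 m.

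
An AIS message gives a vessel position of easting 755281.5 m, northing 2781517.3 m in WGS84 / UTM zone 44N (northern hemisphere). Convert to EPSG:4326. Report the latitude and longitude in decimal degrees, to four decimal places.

Zone 44N: λ₀ = 81°, k₀ = 0.9996, false easting 500000 m.
Meridian distance M = (N − FN)/k₀ = 2782630.4 m.
Inverse transverse Mercator on WGS84 gives φ = 25.12799965°, λ = 83.53190041°.

lat 25.1280°, lon 83.5319°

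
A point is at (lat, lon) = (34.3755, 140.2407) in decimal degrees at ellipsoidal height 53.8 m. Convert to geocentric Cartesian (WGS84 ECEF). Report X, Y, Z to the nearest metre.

WGS84: a = 6378137 m, e² = 0.006694380; N(φ) = a/√(1−e²sin²φ) = 6384953.689 m.
X = (N+h)·cosφ·cosλ = -4051170.931 m; Y = (N+h)·cosφ·sinλ = 3370435.863 m; Z = (N(1−e²)+h)·sinφ = 3580931.965 m.

X -4051171 m, Y 3370436 m, Z 3580932 m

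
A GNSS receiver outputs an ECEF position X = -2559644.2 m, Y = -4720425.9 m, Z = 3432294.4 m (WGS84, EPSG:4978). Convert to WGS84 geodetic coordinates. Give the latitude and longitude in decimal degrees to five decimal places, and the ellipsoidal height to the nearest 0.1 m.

λ = atan2(Y, X) = -118.46869983°; p = √(X²+Y²) = 5369748.5 m.
Bowring's method on WGS84 (a = 6378137 m, b = 6356752.314 m) gives φ = 32.76120011°, h = 1065.633 m.

lat 32.76120°, lon -118.46870°, h 1065.6 m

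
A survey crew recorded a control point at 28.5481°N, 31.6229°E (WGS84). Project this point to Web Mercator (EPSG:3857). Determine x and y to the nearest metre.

Web Mercator is spherical with R = a = 6378137 m.
x = R·λ = 6378137 × 0.551923724 = 3520245.125 m.
y = R·ln tan(π/4 + φ/2) = 6378137 × 0.520254435 = 3318254.062 m.

x 3520245 m, y 3318254 m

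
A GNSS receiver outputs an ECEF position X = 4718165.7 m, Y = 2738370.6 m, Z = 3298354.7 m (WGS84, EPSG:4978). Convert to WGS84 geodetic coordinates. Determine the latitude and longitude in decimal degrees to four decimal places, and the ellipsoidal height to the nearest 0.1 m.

lat 31.3286°, lon 30.1304°, h 2474.0 m

λ = atan2(Y, X) = 30.13040010°; p = √(X²+Y²) = 5455250.8 m.
Bowring's method on WGS84 (a = 6378137 m, b = 6356752.314 m) gives φ = 31.32859974°, h = 2473.957 m.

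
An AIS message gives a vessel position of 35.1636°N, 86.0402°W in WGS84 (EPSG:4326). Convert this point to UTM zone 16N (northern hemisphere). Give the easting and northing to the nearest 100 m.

E 587400 m, N 3891600 m

Zone 16 central meridian λ₀ = 6×16 − 183 = -87°; Δλ = +0.9598°.
Transverse Mercator on WGS84 with k₀ = 0.9996 gives E = 587410.048 m, N = 3891607.595 m.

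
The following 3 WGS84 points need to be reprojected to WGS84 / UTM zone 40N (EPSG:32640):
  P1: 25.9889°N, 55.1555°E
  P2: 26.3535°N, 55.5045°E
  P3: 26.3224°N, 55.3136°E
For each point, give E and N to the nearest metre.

P1: E 315370 m, N 2875757 m; P2: E 350774 m, N 2915697 m; P3: E 331678 m, N 2912487 m

UTM zone 40N: λ₀ = 57°, k₀ = 0.9996.
P1 (25.9889°, 55.1555°) → (315369.615, 2875757.145) m.
P2 (26.3535°, 55.5045°) → (350774.284, 2915697.329) m.
P3 (26.3224°, 55.3136°) → (331677.510, 2912487.024) m.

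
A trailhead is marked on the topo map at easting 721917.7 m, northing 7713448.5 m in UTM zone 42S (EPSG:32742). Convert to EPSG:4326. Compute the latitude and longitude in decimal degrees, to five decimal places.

Zone 42S: λ₀ = 69°, k₀ = 0.9996, false easting 500000 m, false northing 10000000 m.
Meridian distance M = (N − FN)/k₀ = -2287466.5 m.
Inverse transverse Mercator on WGS84 gives φ = -20.66520039°, λ = 71.13019971°.

lat -20.66520°, lon 71.13020°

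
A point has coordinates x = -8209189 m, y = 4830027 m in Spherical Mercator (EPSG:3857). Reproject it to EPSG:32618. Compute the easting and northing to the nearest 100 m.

E 607600 m, N 4401000 m

Web Mercator inverse (R = 6378137 m) → φ = 39.75240215°, λ = -73.74439949°.
UTM 18N forward: E = 607565.368 m, N = 4401030.624 m.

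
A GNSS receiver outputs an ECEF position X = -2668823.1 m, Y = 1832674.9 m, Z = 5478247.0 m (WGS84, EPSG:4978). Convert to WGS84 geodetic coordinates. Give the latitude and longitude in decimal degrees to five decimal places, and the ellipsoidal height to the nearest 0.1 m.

λ = atan2(Y, X) = 145.52270018°; p = √(X²+Y²) = 3237485.8 m.
Bowring's method on WGS84 (a = 6378137 m, b = 6356752.314 m) gives φ = 59.58640049°, h = 1105.064 m.

lat 59.58640°, lon 145.52270°, h 1105.1 m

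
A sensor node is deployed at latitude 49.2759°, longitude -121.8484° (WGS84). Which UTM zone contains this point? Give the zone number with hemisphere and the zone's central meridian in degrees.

Zone 10N, central meridian -123°

UTM zone = ⌊(λ + 180)/6⌋ + 1; -121.8484° ∈ [-126°, -120°) → zone 10.
Hemisphere: N (φ ≥ 0).
Central meridian λ₀ = 6×10 − 183 = -123°.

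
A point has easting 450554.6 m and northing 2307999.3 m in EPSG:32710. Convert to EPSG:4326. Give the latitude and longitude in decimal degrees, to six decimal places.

lat -69.333000°, lon -124.255400°

Zone 10S: λ₀ = -123°, k₀ = 0.9996, false easting 500000 m, false northing 10000000 m.
Meridian distance M = (N − FN)/k₀ = -7695078.7 m.
Inverse transverse Mercator on WGS84 gives φ = -69.33299975°, λ = -124.25540027°.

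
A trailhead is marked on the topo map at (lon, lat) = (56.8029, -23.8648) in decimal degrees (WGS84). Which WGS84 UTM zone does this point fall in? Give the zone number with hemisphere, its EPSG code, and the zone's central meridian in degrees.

UTM zone = ⌊(λ + 180)/6⌋ + 1; 56.8029° ∈ [54°, 60°) → zone 40.
Hemisphere: S (φ < 0).
Central meridian λ₀ = 6×40 − 183 = 57°.
EPSG code: 32740.

Zone 40S (EPSG:32740), central meridian 57°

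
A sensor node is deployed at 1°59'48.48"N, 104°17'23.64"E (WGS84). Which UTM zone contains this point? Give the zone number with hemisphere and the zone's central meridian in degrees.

Zone 48N, central meridian 105°

UTM zone = ⌊(λ + 180)/6⌋ + 1; 104.2899° ∈ [102°, 108°) → zone 48.
Hemisphere: N (φ ≥ 0).
Central meridian λ₀ = 6×48 − 183 = 105°.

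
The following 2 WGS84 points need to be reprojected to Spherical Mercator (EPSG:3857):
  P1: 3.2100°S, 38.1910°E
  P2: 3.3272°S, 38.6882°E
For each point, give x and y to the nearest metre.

P1: x 4251403 m, y -357523 m; P2: x 4306751 m, y -370591 m

Web Mercator: x = R·λ, y = R·ln tan(π/4+φ/2), R = 6378137 m.
P1 (-3.2100°, 38.1910°) → (4251402.673, -357522.647) m.
P2 (-3.3272°, 38.6882°) → (4306750.724, -370590.552) m.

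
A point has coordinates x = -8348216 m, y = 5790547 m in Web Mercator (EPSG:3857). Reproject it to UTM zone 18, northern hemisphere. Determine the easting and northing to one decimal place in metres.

E 500518.2 m, N 5101113.9 m

Web Mercator inverse (R = 6378137 m) → φ = 46.06359982°, λ = -74.99330028°.
UTM 18N forward: E = 500518.180 m, N = 5101113.929 m.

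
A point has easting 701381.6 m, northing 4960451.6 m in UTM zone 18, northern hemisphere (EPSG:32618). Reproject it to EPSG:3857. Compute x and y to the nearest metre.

x -8065665 m, y 5585244 m

Unproject from UTM 18N (λ₀ = -75°) → φ = 44.76910020°, λ = -72.45510046°.
Web Mercator (R = 6378137 m): x = -8065664.889 m, y = 5585243.990 m.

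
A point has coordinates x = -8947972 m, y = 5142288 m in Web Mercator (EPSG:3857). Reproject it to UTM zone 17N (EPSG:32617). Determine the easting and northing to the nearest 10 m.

Web Mercator inverse (R = 6378137 m) → φ = 41.87509764°, λ = -80.38100009°.
UTM 17N forward: E = 551364.338 m, N = 4636093.821 m.

E 551360 m, N 4636090 m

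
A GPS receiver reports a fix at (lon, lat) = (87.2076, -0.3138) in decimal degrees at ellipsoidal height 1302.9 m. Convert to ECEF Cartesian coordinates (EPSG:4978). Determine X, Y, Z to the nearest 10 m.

X 310780 m, Y 6371770 m, Z -34710 m

WGS84: a = 6378137 m, e² = 0.006694380; N(φ) = a/√(1−e²sin²φ) = 6378137.640 m.
X = (N+h)·cosφ·cosλ = 310784.347 m; Y = (N+h)·cosφ·sinλ = 6371770.081 m; Z = (N(1−e²)+h)·sinφ = -34705.174 m.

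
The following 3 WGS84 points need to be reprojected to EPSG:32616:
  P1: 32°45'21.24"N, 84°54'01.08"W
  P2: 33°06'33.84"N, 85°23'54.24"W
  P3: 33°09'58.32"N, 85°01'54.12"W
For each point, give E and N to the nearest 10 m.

P1: E 696700 m, N 3626180 m; P2: E 649440 m, N 3664560 m; P3: E 683540 m, N 3671440 m

UTM zone 16N: λ₀ = -87°, k₀ = 0.9996.
P1 (32.7559°, -84.9003°) → (696701.950, 3626177.168) m.
P2 (33.1094°, -85.3984°) → (649437.794, 3664556.218) m.
P3 (33.1662°, -85.0317°) → (683539.485, 3671437.238) m.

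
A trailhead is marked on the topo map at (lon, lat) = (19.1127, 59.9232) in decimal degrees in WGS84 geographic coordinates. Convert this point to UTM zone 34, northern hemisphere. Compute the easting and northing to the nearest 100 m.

Zone 34 central meridian λ₀ = 6×34 − 183 = 21°; Δλ = -1.8873°.
Transverse Mercator on WGS84 with k₀ = 0.9996 gives E = 394496.379 m, N = 6644362.064 m.

E 394500 m, N 6644400 m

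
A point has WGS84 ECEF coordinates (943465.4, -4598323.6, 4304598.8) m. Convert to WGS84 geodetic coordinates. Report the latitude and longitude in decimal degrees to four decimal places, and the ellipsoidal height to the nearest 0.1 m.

lat 42.7132°, lon -78.4052°, h 667.3 m

λ = atan2(Y, X) = -78.40519965°; p = √(X²+Y²) = 4694114.1 m.
Bowring's method on WGS84 (a = 6378137 m, b = 6356752.314 m) gives φ = 42.71320034°, h = 667.321 m.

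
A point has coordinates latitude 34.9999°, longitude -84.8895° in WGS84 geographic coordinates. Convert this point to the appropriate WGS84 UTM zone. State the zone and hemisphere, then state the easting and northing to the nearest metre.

Zone 16N: E 692602 m, N 3875067 m

Longitude -84.8895° lies in the 6° band [-90°, -84°), giving zone 16; latitude is north of the equator, so 16N.
Zone 16 central meridian λ₀ = 6×16 − 183 = -87°; Δλ = +2.1105°.
Transverse Mercator on WGS84 with k₀ = 0.9996 gives E = 692601.874 m, N = 3875067.139 m.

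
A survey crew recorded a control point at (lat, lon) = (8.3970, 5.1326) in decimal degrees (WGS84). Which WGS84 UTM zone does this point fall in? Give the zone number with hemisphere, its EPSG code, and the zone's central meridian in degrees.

UTM zone = ⌊(λ + 180)/6⌋ + 1; 5.1326° ∈ [0°, 6°) → zone 31.
Hemisphere: N (φ ≥ 0).
Central meridian λ₀ = 6×31 − 183 = 3°.
EPSG code: 32631.

Zone 31N (EPSG:32631), central meridian 3°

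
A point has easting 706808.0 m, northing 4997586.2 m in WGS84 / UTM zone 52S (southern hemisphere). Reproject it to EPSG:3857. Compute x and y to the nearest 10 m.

x 14653050 m, y -5644360 m

Unproject from UTM 52S (λ₀ = 129°) → φ = -45.14489956°, λ = 131.63059991°.
Web Mercator (R = 6378137 m): x = 14653051.355 m, y = -5644361.874 m.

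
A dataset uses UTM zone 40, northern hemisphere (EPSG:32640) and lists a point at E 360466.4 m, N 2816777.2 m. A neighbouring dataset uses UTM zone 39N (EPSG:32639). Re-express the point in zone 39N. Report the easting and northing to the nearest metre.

E 963970 m, N 2824090 m

UTM 40N → geographic: φ = 25.46149993°, λ = 55.61209984°.
UTM 39N (λ₀ = 51°) forward: E = 963970.166 m, N = 2824090.144 m.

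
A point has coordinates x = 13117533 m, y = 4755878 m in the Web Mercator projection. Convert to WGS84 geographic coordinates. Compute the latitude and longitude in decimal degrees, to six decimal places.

lat 39.238399°, lon 117.836804°

R = 6378137 m. λ = x/R = 117.83680384°.
φ = 2·arctan(exp(y/R)) − 90° = 2·arctan(2.10782) − 90° = 39.23839940°.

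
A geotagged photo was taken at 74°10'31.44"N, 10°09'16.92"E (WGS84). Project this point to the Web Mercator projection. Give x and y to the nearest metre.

Web Mercator is spherical with R = a = 6378137 m.
x = R·λ = 6378137 × 0.177232950 = 1130416.033 m.
y = R·ln tan(π/4 + φ/2) = 6378137 × 1.973423209 = 12586763.588 m.

x 1130416 m, y 12586764 m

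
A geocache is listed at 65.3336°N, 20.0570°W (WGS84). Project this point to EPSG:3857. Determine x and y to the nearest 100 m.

Web Mercator is spherical with R = a = 6378137 m.
x = R·λ = 6378137 × -0.350060688 = -2232735.027 m.
y = R·ln tan(π/4 + φ/2) = 6378137 × 1.520318066 = 9696796.909 m.

x -2232700 m, y 9696800 m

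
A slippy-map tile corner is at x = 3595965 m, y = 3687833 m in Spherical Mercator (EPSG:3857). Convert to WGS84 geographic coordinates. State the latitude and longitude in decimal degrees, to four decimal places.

lat 31.4232°, lon 32.3031°

R = 6378137 m. λ = x/R = 32.30310321°.
φ = 2·arctan(exp(y/R)) − 90° = 2·arctan(1.78282) − 90° = 31.42320350°.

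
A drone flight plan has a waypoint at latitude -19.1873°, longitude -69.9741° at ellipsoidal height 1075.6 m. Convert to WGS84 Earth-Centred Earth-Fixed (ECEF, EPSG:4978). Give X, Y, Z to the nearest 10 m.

X 2063920 m, Y -5662620 m, Z -2083300 m

WGS84: a = 6378137 m, e² = 0.006694380; N(φ) = a/√(1−e²sin²φ) = 6380444.259 m.
X = (N+h)·cosφ·cosλ = 2063922.732 m; Y = (N+h)·cosφ·sinλ = -5662615.323 m; Z = (N(1−e²)+h)·sinφ = -2083295.180 m.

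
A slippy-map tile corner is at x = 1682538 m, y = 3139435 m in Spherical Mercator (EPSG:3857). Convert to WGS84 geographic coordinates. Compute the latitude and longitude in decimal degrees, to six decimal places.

R = 6378137 m. λ = x/R = 15.11449602°.
φ = 2·arctan(exp(y/R)) − 90° = 2·arctan(1.63594) − 90° = 27.12769796°.

lat 27.127698°, lon 15.114496°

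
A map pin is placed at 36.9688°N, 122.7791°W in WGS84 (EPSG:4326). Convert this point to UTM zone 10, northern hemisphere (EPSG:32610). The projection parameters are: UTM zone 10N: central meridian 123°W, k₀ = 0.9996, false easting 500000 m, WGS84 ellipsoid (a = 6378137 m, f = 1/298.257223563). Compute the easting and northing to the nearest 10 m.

Zone 10 central meridian λ₀ = 6×10 − 183 = -123°; Δλ = +0.2209°.
Transverse Mercator on WGS84 with k₀ = 0.9996 gives E = 519662.855 m, N = 4091434.057 m.

E 519660 m, N 4091430 m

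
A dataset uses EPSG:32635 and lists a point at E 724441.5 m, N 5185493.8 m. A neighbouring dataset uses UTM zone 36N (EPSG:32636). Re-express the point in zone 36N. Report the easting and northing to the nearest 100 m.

UTM 35N → geographic: φ = 46.78520036°, λ = 29.94049966°.
UTM 36N (λ₀ = 33°) forward: E = 266475.977 m, N = 5185840.703 m.

E 266500 m, N 5185800 m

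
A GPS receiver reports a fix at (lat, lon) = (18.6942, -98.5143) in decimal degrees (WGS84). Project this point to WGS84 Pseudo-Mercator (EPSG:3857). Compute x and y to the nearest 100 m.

x -10966600 m, y 2119000 m

Web Mercator is spherical with R = a = 6378137 m.
x = R·λ = 6378137 × -1.719398895 = -10966561.712 m.
y = R·ln tan(π/4 + φ/2) = 6378137 × 0.332223311 = 2118965.792 m.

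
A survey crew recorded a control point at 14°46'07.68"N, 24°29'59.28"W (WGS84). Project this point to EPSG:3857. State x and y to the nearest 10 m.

Web Mercator is spherical with R = a = 6378137 m.
x = R·λ = 6378137 × -0.427602176 = -2727305.261 m.
y = R·ln tan(π/4 + φ/2) = 6378137 × 0.260666946 = 1662569.490 m.

x -2727310 m, y 1662570 m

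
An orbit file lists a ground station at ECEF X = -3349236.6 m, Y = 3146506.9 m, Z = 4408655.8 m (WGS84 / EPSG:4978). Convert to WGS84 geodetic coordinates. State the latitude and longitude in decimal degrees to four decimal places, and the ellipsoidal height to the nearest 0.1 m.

lat 44.0040°, lon 136.7876°, h 351.9 m

λ = atan2(Y, X) = 136.78759938°; p = √(X²+Y²) = 4595420.7 m.
Bowring's method on WGS84 (a = 6378137 m, b = 6356752.314 m) gives φ = 44.00400023°, h = 351.903 m.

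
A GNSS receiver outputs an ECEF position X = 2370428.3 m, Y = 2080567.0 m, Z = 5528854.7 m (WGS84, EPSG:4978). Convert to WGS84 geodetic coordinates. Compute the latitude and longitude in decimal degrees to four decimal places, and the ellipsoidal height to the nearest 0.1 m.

λ = atan2(Y, X) = 41.27399946°; p = √(X²+Y²) = 3153995.8 m.
Bowring's method on WGS84 (a = 6378137 m, b = 6356752.314 m) gives φ = 60.46220043°, h = 3229.104 m.

lat 60.4622°, lon 41.2740°, h 3229.1 m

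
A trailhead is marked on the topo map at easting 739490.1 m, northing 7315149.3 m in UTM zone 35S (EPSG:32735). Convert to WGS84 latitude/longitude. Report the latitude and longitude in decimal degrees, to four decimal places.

lat -24.2583°, lon 29.3589°

Zone 35S: λ₀ = 27°, k₀ = 0.9996, false easting 500000 m, false northing 10000000 m.
Meridian distance M = (N − FN)/k₀ = -2685925.1 m.
Inverse transverse Mercator on WGS84 gives φ = -24.25830017°, λ = 29.35890030°.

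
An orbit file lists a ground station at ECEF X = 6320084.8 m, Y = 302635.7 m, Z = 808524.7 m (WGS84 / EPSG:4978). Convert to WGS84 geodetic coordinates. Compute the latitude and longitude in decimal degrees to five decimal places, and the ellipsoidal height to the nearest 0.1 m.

λ = atan2(Y, X) = 2.74150016°; p = √(X²+Y²) = 6327326.5 m.
Bowring's method on WGS84 (a = 6378137 m, b = 6356752.314 m) gives φ = 7.33049987°, h = 983.429 m.

lat 7.33050°, lon 2.74150°, h 983.4 m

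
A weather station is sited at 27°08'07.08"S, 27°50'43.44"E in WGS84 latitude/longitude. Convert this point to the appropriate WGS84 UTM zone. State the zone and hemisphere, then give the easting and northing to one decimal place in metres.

Longitude 27.8454° lies in the 6° band [24°, 30°), giving zone 35; latitude is south of the equator, so 35S.
Zone 35 central meridian λ₀ = 6×35 − 183 = 27°; Δλ = +0.8454°.
Transverse Mercator on WGS84 with k₀ = 0.9996 gives E = 583777.691 m, N = 6998296.983 m.

Zone 35S: E 583777.7 m, N 6998297.0 m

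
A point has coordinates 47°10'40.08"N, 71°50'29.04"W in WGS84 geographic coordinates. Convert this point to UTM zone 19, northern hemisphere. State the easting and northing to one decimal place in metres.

Zone 19 central meridian λ₀ = 6×19 − 183 = -69°; Δλ = -2.8414°.
Transverse Mercator on WGS84 with k₀ = 0.9996 gives E = 284705.200 m, N = 5228839.798 m.

E 284705.2 m, N 5228839.8 m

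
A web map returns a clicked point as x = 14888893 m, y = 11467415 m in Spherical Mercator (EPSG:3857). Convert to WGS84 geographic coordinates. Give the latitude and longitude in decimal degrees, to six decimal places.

lat 71.189601°, lon 133.749201°

R = 6378137 m. λ = x/R = 133.74920146°.
φ = 2·arctan(exp(y/R)) − 90° = 2·arctan(6.03711) − 90° = 71.18960129°.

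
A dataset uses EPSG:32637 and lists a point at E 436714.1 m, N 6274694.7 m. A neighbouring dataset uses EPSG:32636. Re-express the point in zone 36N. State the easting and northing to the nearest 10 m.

E 804830 m, N 6285270 m

UTM 37N → geographic: φ = 56.61220022°, λ = 37.96889934°.
UTM 36N (λ₀ = 33°) forward: E = 804831.856 m, N = 6285266.978 m.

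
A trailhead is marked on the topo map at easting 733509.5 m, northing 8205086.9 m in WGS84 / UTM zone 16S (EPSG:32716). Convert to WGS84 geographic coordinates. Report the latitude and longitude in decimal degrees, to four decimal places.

lat -16.2236°, lon -84.8155°

Zone 16S: λ₀ = -87°, k₀ = 0.9996, false easting 500000 m, false northing 10000000 m.
Meridian distance M = (N − FN)/k₀ = -1795631.4 m.
Inverse transverse Mercator on WGS84 gives φ = -16.22359967°, λ = -84.81549962°.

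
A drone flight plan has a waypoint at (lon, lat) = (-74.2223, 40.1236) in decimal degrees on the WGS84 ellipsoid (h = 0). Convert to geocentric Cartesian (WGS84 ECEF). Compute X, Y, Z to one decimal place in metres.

X 1327953.5 m, Y -4699869.3 m, Z 4088489.3 m

WGS84: a = 6378137 m, e² = 0.006694380; N(φ) = a/√(1−e²sin²φ) = 6387021.727 m.
X = (N+h)·cosφ·cosλ = 1327953.463 m; Y = (N+h)·cosφ·sinλ = -4699869.256 m; Z = (N(1−e²)+h)·sinφ = 4088489.264 m.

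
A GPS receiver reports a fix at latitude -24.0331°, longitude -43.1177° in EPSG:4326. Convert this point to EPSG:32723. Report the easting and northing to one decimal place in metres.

Zone 23 central meridian λ₀ = 6×23 − 183 = -45°; Δλ = +1.8823°.
Transverse Mercator on WGS84 with k₀ = 0.9996 gives E = 691424.927 m, N = 7340827.919 m.

E 691424.9 m, N 7340827.9 m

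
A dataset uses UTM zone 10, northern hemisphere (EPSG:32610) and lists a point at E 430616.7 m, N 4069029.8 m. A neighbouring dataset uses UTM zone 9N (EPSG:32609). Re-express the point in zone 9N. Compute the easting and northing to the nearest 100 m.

E 966300 m, N 4081500 m

UTM 10N → geographic: φ = 36.76449957°, λ = -123.77739954°.
UTM 9N (λ₀ = -129°) forward: E = 966299.887 m, N = 4081488.274 m.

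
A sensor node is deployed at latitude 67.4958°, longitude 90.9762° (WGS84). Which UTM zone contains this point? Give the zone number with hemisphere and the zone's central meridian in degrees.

UTM zone = ⌊(λ + 180)/6⌋ + 1; 90.9762° ∈ [90°, 96°) → zone 46.
Hemisphere: N (φ ≥ 0).
Central meridian λ₀ = 6×46 − 183 = 93°.

Zone 46N, central meridian 93°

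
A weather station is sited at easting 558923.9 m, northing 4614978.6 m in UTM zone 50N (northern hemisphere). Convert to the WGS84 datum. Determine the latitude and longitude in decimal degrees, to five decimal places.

lat 41.68440°, lon 117.70800°

Zone 50N: λ₀ = 117°, k₀ = 0.9996, false easting 500000 m.
Meridian distance M = (N − FN)/k₀ = 4616825.3 m.
Inverse transverse Mercator on WGS84 gives φ = 41.68440000°, λ = 117.70800015°.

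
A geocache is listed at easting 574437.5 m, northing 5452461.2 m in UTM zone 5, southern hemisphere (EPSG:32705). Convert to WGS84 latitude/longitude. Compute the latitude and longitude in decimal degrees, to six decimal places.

lat -41.075700°, lon -152.113899°

Zone 5S: λ₀ = -153°, k₀ = 0.9996, false easting 500000 m, false northing 10000000 m.
Meridian distance M = (N − FN)/k₀ = -4549358.5 m.
Inverse transverse Mercator on WGS84 gives φ = -41.07570041°, λ = -152.11389940°.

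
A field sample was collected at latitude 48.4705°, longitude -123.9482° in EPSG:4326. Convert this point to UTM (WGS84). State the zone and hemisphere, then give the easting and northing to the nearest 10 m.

Longitude -123.9482° lies in the 6° band [-126°, -120°), giving zone 10; latitude is north of the equator, so 10N.
Zone 10 central meridian λ₀ = 6×10 − 183 = -123°; Δλ = -0.9482°.
Transverse Mercator on WGS84 with k₀ = 0.9996 gives E = 429914.460 m, N = 5369030.659 m.

Zone 10N: E 429910 m, N 5369030 m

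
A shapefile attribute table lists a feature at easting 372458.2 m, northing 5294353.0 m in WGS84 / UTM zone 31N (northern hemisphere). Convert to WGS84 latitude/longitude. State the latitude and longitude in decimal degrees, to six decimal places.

Zone 31N: λ₀ = 3°, k₀ = 0.9996, false easting 500000 m.
Meridian distance M = (N − FN)/k₀ = 5296471.6 m.
Inverse transverse Mercator on WGS84 gives φ = 47.78990029°, λ = 1.29709988°.

lat 47.789900°, lon 1.297100°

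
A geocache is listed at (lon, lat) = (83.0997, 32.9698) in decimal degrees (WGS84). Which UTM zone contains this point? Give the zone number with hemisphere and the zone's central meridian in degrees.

UTM zone = ⌊(λ + 180)/6⌋ + 1; 83.0997° ∈ [78°, 84°) → zone 44.
Hemisphere: N (φ ≥ 0).
Central meridian λ₀ = 6×44 − 183 = 81°.

Zone 44N, central meridian 81°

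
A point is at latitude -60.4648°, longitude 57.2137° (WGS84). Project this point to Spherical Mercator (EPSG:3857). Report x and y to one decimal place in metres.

x 6369000.0 m, y -8503955.5 m

Web Mercator is spherical with R = a = 6378137 m.
x = R·λ = 6378137 × 0.998567442 = 6368999.9504 m.
y = R·ln tan(π/4 + φ/2) = 6378137 × -1.333297723 = -8503955.538 m.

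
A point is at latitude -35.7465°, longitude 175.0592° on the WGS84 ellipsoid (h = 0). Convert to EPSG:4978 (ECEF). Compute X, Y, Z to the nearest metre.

WGS84: a = 6378137 m, e² = 0.006694380; N(φ) = a/√(1−e²sin²φ) = 6385435.648 m.
X = (N+h)·cosφ·cosλ = -5163224.353 m; Y = (N+h)·cosφ·sinλ = 446348.424 m; Z = (N(1−e²)+h)·sinφ = -3705399.541 m.

X -5163224 m, Y 446348 m, Z -3705400 m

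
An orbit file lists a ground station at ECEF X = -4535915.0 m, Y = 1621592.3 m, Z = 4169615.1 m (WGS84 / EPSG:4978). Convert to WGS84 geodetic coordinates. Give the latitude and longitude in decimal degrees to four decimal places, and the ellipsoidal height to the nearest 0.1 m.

lat 41.0697°, lon 160.3280°, h 2059.7 m

λ = atan2(Y, X) = 160.32799991°; p = √(X²+Y²) = 4817062.0 m.
Bowring's method on WGS84 (a = 6378137 m, b = 6356752.314 m) gives φ = 41.06970017°, h = 2059.651 m.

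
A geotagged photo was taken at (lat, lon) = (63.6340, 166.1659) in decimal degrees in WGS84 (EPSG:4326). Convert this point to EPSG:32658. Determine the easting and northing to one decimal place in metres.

Zone 58 central meridian λ₀ = 6×58 − 183 = 165°; Δλ = +1.1659°.
Transverse Mercator on WGS84 with k₀ = 0.9996 gives E = 557769.020 m, N = 7056757.463 m.

E 557769.0 m, N 7056757.5 m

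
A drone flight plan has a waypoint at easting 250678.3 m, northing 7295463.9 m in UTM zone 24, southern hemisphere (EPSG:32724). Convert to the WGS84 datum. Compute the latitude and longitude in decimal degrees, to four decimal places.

Zone 24S: λ₀ = -39°, k₀ = 0.9996, false easting 500000 m, false northing 10000000 m.
Meridian distance M = (N − FN)/k₀ = -2705618.3 m.
Inverse transverse Mercator on WGS84 gives φ = -24.43439971°, λ = -41.45910034°.

lat -24.4344°, lon -41.4591°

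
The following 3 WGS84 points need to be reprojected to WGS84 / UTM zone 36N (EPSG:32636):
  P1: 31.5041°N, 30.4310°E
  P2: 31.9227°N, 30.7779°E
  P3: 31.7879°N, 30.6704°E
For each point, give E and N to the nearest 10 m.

P1: E 256010 m, N 3488330 m; P2: E 289910 m, N 3534020 m; P3: E 279420 m, N 3519290 m

UTM zone 36N: λ₀ = 33°, k₀ = 0.9996.
P1 (31.5041°, 30.4310°) → (256009.924, 3488330.629) m.
P2 (31.9227°, 30.7779°) → (289911.487, 3534022.479) m.
P3 (31.7879°, 30.6704°) → (279424.546, 3519289.381) m.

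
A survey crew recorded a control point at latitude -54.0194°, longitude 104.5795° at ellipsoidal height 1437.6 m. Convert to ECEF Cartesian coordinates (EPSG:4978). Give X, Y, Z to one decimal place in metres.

WGS84: a = 6378137 m, e² = 0.006694380; N(φ) = a/√(1−e²sin²φ) = 6392163.000 m.
X = (N+h)·cosφ·cosλ = -945550.648 m; Y = (N+h)·cosφ·sinλ = 3635356.635 m; Z = (N(1−e²)+h)·sinφ = -5139176.081 m.

X -945550.6 m, Y 3635356.6 m, Z -5139176.1 m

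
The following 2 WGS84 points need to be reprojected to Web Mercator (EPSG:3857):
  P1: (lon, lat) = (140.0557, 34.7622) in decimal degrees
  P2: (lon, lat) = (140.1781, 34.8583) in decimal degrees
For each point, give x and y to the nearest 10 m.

Web Mercator: x = R·λ, y = R·ln tan(π/4+φ/2), R = 6378137 m.
P1 (34.7622°, 140.0557°) → (15590929.207, 4131611.848) m.
P2 (34.8583°, 140.1781°) → (15604554.712, 4144641.315) m.

P1: x 15590930 m, y 4131610 m; P2: x 15604550 m, y 4144640 m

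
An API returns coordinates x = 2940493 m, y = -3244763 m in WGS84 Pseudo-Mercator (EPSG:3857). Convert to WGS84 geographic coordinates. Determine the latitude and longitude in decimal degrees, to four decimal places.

lat -27.9666°, lon 26.4149°

R = 6378137 m. λ = x/R = 26.41489805°.
φ = 2·arctan(exp(y/R)) − 90° = 2·arctan(0.60126) − 90° = -27.96659630°.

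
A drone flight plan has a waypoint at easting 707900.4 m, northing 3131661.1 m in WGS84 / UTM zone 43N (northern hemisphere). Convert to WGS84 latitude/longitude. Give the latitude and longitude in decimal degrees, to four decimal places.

Zone 43N: λ₀ = 75°, k₀ = 0.9996, false easting 500000 m.
Meridian distance M = (N − FN)/k₀ = 3132914.3 m.
Inverse transverse Mercator on WGS84 gives φ = 28.29459994°, λ = 77.11999979°.

lat 28.2946°, lon 77.1200°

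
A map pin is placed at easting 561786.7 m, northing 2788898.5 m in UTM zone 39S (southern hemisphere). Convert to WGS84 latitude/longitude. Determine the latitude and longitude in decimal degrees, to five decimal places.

lat -65.01800°, lon 52.31120°

Zone 39S: λ₀ = 51°, k₀ = 0.9996, false easting 500000 m, false northing 10000000 m.
Meridian distance M = (N − FN)/k₀ = -7213987.1 m.
Inverse transverse Mercator on WGS84 gives φ = -65.01799975°, λ = 52.31119924°.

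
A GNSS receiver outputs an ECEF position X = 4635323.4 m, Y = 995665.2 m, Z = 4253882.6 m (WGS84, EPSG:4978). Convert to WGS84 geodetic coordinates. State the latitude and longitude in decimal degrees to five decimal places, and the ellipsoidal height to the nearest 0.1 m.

λ = atan2(Y, X) = 12.12290008°; p = √(X²+Y²) = 4741051.8 m.
Bowring's method on WGS84 (a = 6378137 m, b = 6356752.314 m) gives φ = 42.09119995°, h = 1128.034 m.

lat 42.09120°, lon 12.12290°, h 1128.0 m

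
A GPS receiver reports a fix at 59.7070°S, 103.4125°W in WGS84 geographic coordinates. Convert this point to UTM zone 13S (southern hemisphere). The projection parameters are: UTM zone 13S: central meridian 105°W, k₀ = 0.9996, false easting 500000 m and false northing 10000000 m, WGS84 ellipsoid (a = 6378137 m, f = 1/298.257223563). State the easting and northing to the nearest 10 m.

Zone 13 central meridian λ₀ = 6×13 − 183 = -105°; Δλ = +1.5875°.
Transverse Mercator on WGS84 with k₀ = 0.9996 gives E = 589323.260 m, N = 3380150.238 m.

E 589320 m, N 3380150 m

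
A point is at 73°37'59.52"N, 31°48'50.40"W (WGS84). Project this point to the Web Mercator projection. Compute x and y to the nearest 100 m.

Web Mercator is spherical with R = a = 6378137 m.
x = R·λ = 6378137 × -0.555259048 = -3541518.280 m.
y = R·ln tan(π/4 + φ/2) = 6378137 × 1.939286822 = 12369037.036 m.

x -3541500 m, y 12369000 m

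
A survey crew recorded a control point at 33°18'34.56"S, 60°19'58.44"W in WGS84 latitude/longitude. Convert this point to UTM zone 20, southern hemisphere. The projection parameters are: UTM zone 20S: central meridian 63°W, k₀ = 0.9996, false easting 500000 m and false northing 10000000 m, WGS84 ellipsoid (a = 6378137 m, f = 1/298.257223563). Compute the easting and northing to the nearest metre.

Zone 20 central meridian λ₀ = 6×20 − 183 = -63°; Δλ = +2.6671°.
Transverse Mercator on WGS84 with k₀ = 0.9996 gives E = 748311.431 m, N = 6311214.693 m.

E 748311 m, N 6311215 m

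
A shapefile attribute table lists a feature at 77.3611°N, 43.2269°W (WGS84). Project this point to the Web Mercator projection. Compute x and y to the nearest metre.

x -4811996 m, y 14035270 m

Web Mercator is spherical with R = a = 6378137 m.
x = R·λ = 6378137 × -0.754451730 = -4811996.497 m.
y = R·ln tan(π/4 + φ/2) = 6378137 × 2.200528225 = 14035270.493 m.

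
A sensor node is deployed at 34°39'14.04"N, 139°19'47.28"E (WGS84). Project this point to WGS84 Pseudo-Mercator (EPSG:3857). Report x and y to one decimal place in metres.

Web Mercator is spherical with R = a = 6378137 m.
x = R·λ = 6378137 × 2.431763756 = 15510122.388 m.
y = R·ln tan(π/4 + φ/2) = 6378137 × 0.645477894 = 4116946.441 m.

x 15510122.4 m, y 4116946.4 m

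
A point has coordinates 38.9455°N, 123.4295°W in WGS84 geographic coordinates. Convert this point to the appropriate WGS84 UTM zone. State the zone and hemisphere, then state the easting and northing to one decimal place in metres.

Longitude -123.4295° lies in the 6° band [-126°, -120°), giving zone 10; latitude is north of the equator, so 10N.
Zone 10 central meridian λ₀ = 6×10 − 183 = -123°; Δλ = -0.4295°.
Transverse Mercator on WGS84 with k₀ = 0.9996 gives E = 462780.254 m, N = 4310816.378 m.

Zone 10N: E 462780.3 m, N 4310816.4 m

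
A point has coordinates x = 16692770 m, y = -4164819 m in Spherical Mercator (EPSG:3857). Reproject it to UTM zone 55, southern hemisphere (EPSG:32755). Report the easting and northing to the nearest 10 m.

Web Mercator inverse (R = 6378137 m) → φ = -35.00690099°, λ = 149.95370425°.
UTM 55S forward: E = 769548.906 m, N = 6122203.732 m.

E 769550 m, N 6122200 m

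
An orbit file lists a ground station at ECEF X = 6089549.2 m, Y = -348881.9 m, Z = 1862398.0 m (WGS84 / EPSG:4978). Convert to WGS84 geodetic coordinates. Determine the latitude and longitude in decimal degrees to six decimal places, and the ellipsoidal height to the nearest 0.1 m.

λ = atan2(Y, X) = -3.27900011°; p = √(X²+Y²) = 6099535.1 m.
Bowring's method on WGS84 (a = 6378137 m, b = 6356752.314 m) gives φ = 17.08700014°, h = 1222.369 m.

lat 17.087000°, lon -3.279000°, h 1222.4 m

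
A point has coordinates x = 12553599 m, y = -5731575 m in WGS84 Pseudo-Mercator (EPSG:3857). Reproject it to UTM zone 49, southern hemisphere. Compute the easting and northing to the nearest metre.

E 637876 m, N 4938336 m

Web Mercator inverse (R = 6378137 m) → φ = -45.69480080°, λ = 112.77089852°.
UTM 49S forward: E = 637876.234 m, N = 4938336.261 m.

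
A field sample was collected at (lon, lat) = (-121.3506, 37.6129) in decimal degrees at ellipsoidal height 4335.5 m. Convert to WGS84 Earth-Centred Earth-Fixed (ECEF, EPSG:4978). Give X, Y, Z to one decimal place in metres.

WGS84: a = 6378137 m, e² = 0.006694380; N(φ) = a/√(1−e²sin²φ) = 6386104.234 m.
X = (N+h)·cosφ·cosλ = -2633729.212 m; Y = (N+h)·cosφ·sinλ = -4323118.274 m; Z = (N(1−e²)+h)·sinφ = 3874143.793 m.

X -2633729.2 m, Y -4323118.3 m, Z 3874143.8 m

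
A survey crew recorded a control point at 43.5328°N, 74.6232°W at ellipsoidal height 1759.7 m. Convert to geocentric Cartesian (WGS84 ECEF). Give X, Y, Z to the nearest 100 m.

X 1228400 m, Y -4466800 m, Z 4371800 m

WGS84: a = 6378137 m, e² = 0.006694380; N(φ) = a/√(1−e²sin²φ) = 6388289.155 m.
X = (N+h)·cosφ·cosλ = 1228422.306 m; Y = (N+h)·cosφ·sinλ = -4466822.872 m; Z = (N(1−e²)+h)·sinφ = 4371816.464 m.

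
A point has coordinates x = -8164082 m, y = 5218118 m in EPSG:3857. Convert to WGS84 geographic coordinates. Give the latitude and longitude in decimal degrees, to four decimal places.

lat 42.3803°, lon -73.3392°

R = 6378137 m. λ = x/R = -73.33919641°.
φ = 2·arctan(exp(y/R)) − 90° = 2·arctan(2.26625) − 90° = 42.38030085°.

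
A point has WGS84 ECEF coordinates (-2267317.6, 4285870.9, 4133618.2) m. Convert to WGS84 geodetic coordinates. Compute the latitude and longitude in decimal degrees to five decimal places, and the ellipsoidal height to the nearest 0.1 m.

lat 40.63860°, lon 117.87980°, h 2406.1 m

λ = atan2(Y, X) = 117.87980020°; p = √(X²+Y²) = 4848651.2 m.
Bowring's method on WGS84 (a = 6378137 m, b = 6356752.314 m) gives φ = 40.63859985°, h = 2406.130 m.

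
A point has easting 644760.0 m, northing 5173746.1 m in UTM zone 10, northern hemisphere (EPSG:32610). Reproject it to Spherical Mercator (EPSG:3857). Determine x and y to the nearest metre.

x -13481503 m, y 5893503 m

Unproject from UTM 10N (λ₀ = -123°) → φ = 46.70159957°, λ = -121.10640054°.
Web Mercator (R = 6378137 m): x = -13481502.840 m, y = 5893502.816 m.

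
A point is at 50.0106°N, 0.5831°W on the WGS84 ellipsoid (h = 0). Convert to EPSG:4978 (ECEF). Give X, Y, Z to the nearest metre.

WGS84: a = 6378137 m, e² = 0.006694380; N(φ) = a/√(1−e²sin²φ) = 6390705.957 m.
X = (N+h)·cosφ·cosλ = 4106748.152 m; Y = (N+h)·cosφ·sinλ = -41795.880 m; Z = (N(1−e²)+h)·sinφ = 4863546.819 m.

X 4106748 m, Y -41796 m, Z 4863547 m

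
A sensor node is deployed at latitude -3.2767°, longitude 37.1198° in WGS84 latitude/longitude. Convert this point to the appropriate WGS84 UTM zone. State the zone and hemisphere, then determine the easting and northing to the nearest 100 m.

Zone 37S: E 291100 m, N 9637600 m

Longitude 37.1198° lies in the 6° band [36°, 42°), giving zone 37; latitude is south of the equator, so 37S.
Zone 37 central meridian λ₀ = 6×37 − 183 = 39°; Δλ = -1.8802°.
Transverse Mercator on WGS84 with k₀ = 0.9996 gives E = 291083.068 m, N = 9637626.251 m.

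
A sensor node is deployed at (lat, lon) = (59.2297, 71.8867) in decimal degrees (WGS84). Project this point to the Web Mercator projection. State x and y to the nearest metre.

Web Mercator is spherical with R = a = 6378137 m.
x = R·λ = 6378137 × 1.254659603 = 8002390.839 m.
y = R·ln tan(π/4 + φ/2) = 6378137 × 1.290376856 = 8230200.370 m.

x 8002391 m, y 8230200 m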